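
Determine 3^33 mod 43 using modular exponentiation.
By repeated squaring (mod 43): 3^{1}≡3, 3^{2}≡9, 3^{4}≡38, 3^{8}≡25, 3^{16}≡23, 3^{32}≡13. Then 3^{33} = 3^{32+1} ≡ 13 × 3 ≡ 39 (mod 43)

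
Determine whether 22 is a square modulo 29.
By Euler's criterion: 22^{14} ≡ 1 (mod 29). Since this equals 1, 22 is a QR.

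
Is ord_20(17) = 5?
Powers of 17 mod 20: 17^1≡17, 17^2≡9, 17^3≡13, 17^4≡1. Already 17^4≡1, so the order is 4 < 5. No, the actual order is 4.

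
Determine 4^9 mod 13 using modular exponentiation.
By repeated squaring mod 13: 4^{1}≡4, 4^{2}≡3, 4^{4}≡9, 4^{8}≡3. Then 4^{9} = 4^{8+1} ≡ 3 × 4 ≡ 12 mod 13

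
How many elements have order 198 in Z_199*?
Number of primitive roots mod 199 = φ(p-1) = φ(198) = 60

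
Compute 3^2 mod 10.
3^{2} = 9 ≡ 9 (mod 10)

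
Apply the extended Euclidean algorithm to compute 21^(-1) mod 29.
Extended GCD: 21(-11) + 29(8) = 1. So 21^(-1) ≡ -11 ≡ 18 mod 29. Verify: 21 × 18 = 378 ≡ 1 mod 29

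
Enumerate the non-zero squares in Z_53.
Quadratic residues modulo 53: {1, 4, 6, 7, 9, 10, 11, 13, 15, 16, 17, 24, 25, 28, 29, 36, 37, 38, 40, 42, 43, 44, 46, 47, 49, 52}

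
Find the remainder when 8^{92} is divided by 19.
By Fermat: 8^{18} ≡ 1 (mod 19). 92 = 5×18 + 2. So 8^{92} ≡ 8^{2} ≡ 7 (mod 19)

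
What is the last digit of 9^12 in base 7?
Using Fermat: 9^{6} ≡ 1 (mod 7). 12 ≡ 0 (mod 6). So 9^{12} ≡ 9^{0} ≡ 1 (mod 7)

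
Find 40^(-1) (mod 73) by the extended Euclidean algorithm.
Extended GCD: 40(-31) + 73(17) = 1. So 40^(-1) ≡ -31 ≡ 42 (mod 73). Verify: 40 × 42 = 1680 ≡ 1 (mod 73)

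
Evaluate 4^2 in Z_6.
4^{2} = 16 ≡ 4 (mod 6)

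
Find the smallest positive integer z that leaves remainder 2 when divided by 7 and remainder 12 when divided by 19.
M = 7 × 19 = 133. M₁ = 19, y₁ ≡ 3 (mod 7). M₂ = 7, y₂ ≡ 11 (mod 19). z = 2×19×3 + 12×7×11 ≡ 107 (mod 133)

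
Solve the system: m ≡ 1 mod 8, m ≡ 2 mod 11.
M = 8 × 11 = 88. M₁ = 11, y₁ ≡ 3 mod 8. M₂ = 8, y₂ ≡ 7 mod 11. m = 1×11×3 + 2×8×7 ≡ 57 mod 88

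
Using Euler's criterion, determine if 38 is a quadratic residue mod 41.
By Euler's criterion: 38^{20} ≡ 40 (mod 41). Since this equals -1 (≡ 40), 38 is not a QR.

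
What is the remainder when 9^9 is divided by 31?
By repeated squaring (mod 31): 9^{1}≡9, 9^{2}≡19, 9^{4}≡20, 9^{8}≡28. Then 9^{9} = 9^{8+1} ≡ 28 × 9 ≡ 4 (mod 31)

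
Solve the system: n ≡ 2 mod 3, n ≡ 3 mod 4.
M = 3 × 4 = 12. M₁ = 4, y₁ ≡ 1 mod 3. M₂ = 3, y₂ ≡ 3 mod 4. n = 2×4×1 + 3×3×3 ≡ 11 mod 12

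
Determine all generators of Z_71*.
There are φ(70) = 24 primitive roots mod 71: {7, 11, 13, 21, 22, 28, 31, 33, 35, 42, 44, 47, 52, 53, 55, 56, 59, 61, 62, 63, 65, 67, 68, 69}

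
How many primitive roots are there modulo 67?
A prime p has φ(p-1) primitive roots; here φ(66) = 20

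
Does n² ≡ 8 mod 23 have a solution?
By Euler's criterion: 8^{11} ≡ 1 mod 23. Since this equals 1, 8 is a QR.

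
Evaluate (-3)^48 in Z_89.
By repeated squaring (mod 89): (-3)^{1}≡86, (-3)^{2}≡9, (-3)^{4}≡81, (-3)^{8}≡64, (-3)^{16}≡2, (-3)^{32}≡4. Then (-3)^{48} = (-3)^{32+16} ≡ 4 × 2 ≡ 8 (mod 89)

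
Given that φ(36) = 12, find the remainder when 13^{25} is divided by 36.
By Euler: 13^{12} ≡ 1 mod 36 since gcd(13, 36) = 1. 25 = 2×12 + 1. So 13^{25} ≡ 13^{1} ≡ 13 mod 36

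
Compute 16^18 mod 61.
By repeated squaring mod 61: 16^{1}≡16, 16^{2}≡12, 16^{4}≡22, 16^{8}≡57, 16^{16}≡16. Then 16^{18} = 16^{16+2} ≡ 16 × 12 ≡ 9 mod 61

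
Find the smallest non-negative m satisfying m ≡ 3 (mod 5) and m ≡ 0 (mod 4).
M = 5 × 4 = 20. M₁ = 4, y₁ ≡ 4 (mod 5). M₂ = 5, y₂ ≡ 1 (mod 4). m = 3×4×4 + 0×5×1 ≡ 8 (mod 20)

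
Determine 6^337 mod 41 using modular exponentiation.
Using Fermat: 6^{40} ≡ 1 (mod 41). 337 ≡ 17 (mod 40). So 6^{337} ≡ 6^{17} ≡ 26 (mod 41)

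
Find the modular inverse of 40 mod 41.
Since 41 is prime, by Fermat 40^(-1) ≡ 40^{39} ≡ 40 (mod 41). Verify: 40 × 40 = 1600 ≡ 1 (mod 41)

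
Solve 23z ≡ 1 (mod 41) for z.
Since 41 is prime, by Fermat 23^(-1) ≡ 23^{39} ≡ 25 (mod 41). Verify: 23 × 25 = 575 ≡ 1 (mod 41)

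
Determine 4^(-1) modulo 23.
Since 23 is prime, by Fermat 4^(-1) ≡ 4^{21} ≡ 6 (mod 23). Verify: 4 × 6 = 24 ≡ 1 (mod 23)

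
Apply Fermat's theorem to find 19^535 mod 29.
By Fermat: 19^{28} ≡ 1 mod 29. 535 ≡ 3 mod 28. So 19^{535} ≡ 19^{3} ≡ 15 mod 29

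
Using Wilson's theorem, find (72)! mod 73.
By Wilson's theorem, (72)! ≡ -1 ≡ 72 (mod 73)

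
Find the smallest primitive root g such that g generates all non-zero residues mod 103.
g = 5. Powers: [5, 25, 22, 7, 35, 72, 51, 49, 39, 92, ...] generates all 102 non-zero residues.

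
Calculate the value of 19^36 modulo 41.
By repeated squaring (mod 41): 19^{1}≡19, 19^{2}≡33, 19^{4}≡23, 19^{8}≡37, 19^{16}≡16, 19^{32}≡10. Then 19^{36} = 19^{32+4} ≡ 10 × 23 ≡ 25 (mod 41)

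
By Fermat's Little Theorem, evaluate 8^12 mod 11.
By Fermat: 8^{10} ≡ 1 (mod 11). So 8^{12} = 8^{10} · 8^{2} ≡ 8^{2} ≡ 9 (mod 11)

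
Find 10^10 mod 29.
By repeated squaring mod 29: 10^{1}≡10, 10^{2}≡13, 10^{4}≡24, 10^{8}≡25. Then 10^{10} = 10^{8+2} ≡ 25 × 13 ≡ 6 mod 29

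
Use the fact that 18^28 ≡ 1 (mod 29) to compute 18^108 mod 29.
By Fermat: 18^{28} ≡ 1 (mod 29). 108 = 3×28 + 24. So 18^{108} ≡ 18^{24} ≡ 7 (mod 29)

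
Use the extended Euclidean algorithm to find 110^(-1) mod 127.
Extended GCD: 110(-15) + 127(13) = 1. So 110^(-1) ≡ -15 ≡ 112 (mod 127). Verify: 110 × 112 = 12320 ≡ 1 (mod 127)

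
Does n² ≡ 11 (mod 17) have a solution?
By Euler's criterion: 11^{8} ≡ 16 (mod 17). Since this equals -1 (≡ 16), 11 is not a QR.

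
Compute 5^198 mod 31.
Using Fermat: 5^{30} ≡ 1 (mod 31). 198 ≡ 18 (mod 30). So 5^{198} ≡ 5^{18} ≡ 1 (mod 31)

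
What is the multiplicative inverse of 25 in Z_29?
Since 29 is prime, by Fermat 25^(-1) ≡ 25^{27} ≡ 7 (mod 29). Verify: 25 × 7 = 175 ≡ 1 (mod 29)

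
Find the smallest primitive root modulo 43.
g = 3. Powers: [3, 9, 27, 38, 28, 41, 37, ...] generates all 42 non-zero residues.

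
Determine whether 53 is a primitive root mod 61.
53^{20} ≡ 1 (mod 61) and 20 < 60, so ord_61(53) = 20 ≠ 60 and 53 is not a primitive root.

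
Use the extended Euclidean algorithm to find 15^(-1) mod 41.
Extended GCD: 15(11) + 41(-4) = 1. So 15^(-1) ≡ 11 (mod 41). Verify: 15 × 11 = 165 ≡ 1 (mod 41)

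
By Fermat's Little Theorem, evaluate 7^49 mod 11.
By Fermat: 7^{10} ≡ 1 (mod 11). 49 = 4×10 + 9. So 7^{49} ≡ 7^{9} ≡ 8 (mod 11)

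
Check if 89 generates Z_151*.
ord_151(89) divides 150. For each prime q|150: 89^{75}≡150, 89^{50}≡118, 89^{30}≡19, none ≡ 1. So 89 has order 150 and is a primitive root mod 151.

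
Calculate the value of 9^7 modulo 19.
By repeated squaring (mod 19): 9^{1}≡9, 9^{2}≡5, 9^{4}≡6. Then 9^{7} = 9^{4+2+1} ≡ 6 × 5 × 9 ≡ 4 (mod 19)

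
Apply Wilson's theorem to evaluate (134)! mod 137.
(136)! = (134)! × (135) × (136) ≡ -1 (mod 137). So (134)! ≡ -1 × [(136)(135)]^(-1) ≡ 68 (mod 137)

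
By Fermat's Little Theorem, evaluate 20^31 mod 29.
By Fermat: 20^{28} ≡ 1 (mod 29). So 20^{31} = 20^{28} · 20^{3} ≡ 20^{3} ≡ 25 (mod 29)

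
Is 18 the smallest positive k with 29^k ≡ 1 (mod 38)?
Powers of 29 mod 38: 29^1≡29, 29^2≡5, 29^3≡31, 29^4≡25, 29^5≡3, 29^6≡11, 29^7≡15, 29^8≡17, 29^9≡37, 29^10≡9, 29^11≡33, 29^12≡7, 29^13≡13, 29^14≡35, 29^15≡27, 29^16≡23, 29^17≡21, 29^18≡1. First k with 29^k≡1 is k=18. Yes, ord_38(29) = 18.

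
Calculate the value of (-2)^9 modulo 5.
Using Fermat: (-2)^{4} ≡ 1 mod 5. 9 ≡ 1 mod 4. So (-2)^{9} ≡ (-2)^{1} ≡ 3 mod 5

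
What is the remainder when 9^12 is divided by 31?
By repeated squaring (mod 31): 9^{1}≡9, 9^{2}≡19, 9^{4}≡20, 9^{8}≡28. Then 9^{12} = 9^{8+4} ≡ 28 × 20 ≡ 2 (mod 31)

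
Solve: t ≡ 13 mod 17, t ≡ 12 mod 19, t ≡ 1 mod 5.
M = 17 × 19 × 5 = 1615. M₁ = 95, y₁ ≡ 12 mod 17. M₂ = 85, y₂ ≡ 17 mod 19. M₃ = 323, y₃ ≡ 2 mod 5. t = 13×95×12 + 12×85×17 + 1×323×2 ≡ 506 mod 1615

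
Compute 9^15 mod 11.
Using Fermat: 9^{10} ≡ 1 mod 11. 15 ≡ 5 mod 10. So 9^{15} ≡ 9^{5} ≡ 1 mod 11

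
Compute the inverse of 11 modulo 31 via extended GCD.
Extended GCD: 11(-14) + 31(5) = 1. So 11^(-1) ≡ -14 ≡ 17 mod 31. Verify: 11 × 17 = 187 ≡ 1 mod 31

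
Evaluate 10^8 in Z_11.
By repeated squaring (mod 11): 10^{1}≡10, 10^{2}≡1, 10^{4}≡1, 10^{8}≡1. So 10^{8} ≡ 1 (mod 11)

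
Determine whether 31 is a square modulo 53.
By Euler's criterion: 31^{26} ≡ 52 (mod 53). Since this equals -1 (≡ 52), 31 is not a QR.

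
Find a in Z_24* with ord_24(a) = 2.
5 has order 2 mod 24 since 5^{2} ≡ 1 (mod 24) and no smaller power works.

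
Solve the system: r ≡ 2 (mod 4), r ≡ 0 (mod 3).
M = 4 × 3 = 12. M₁ = 3, y₁ ≡ 3 (mod 4). M₂ = 4, y₂ ≡ 1 (mod 3). r = 2×3×3 + 0×4×1 ≡ 6 (mod 12)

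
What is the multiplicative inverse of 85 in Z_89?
Since 89 is prime, by Fermat 85^(-1) ≡ 85^{87} ≡ 22 (mod 89). Verify: 85 × 22 = 1870 ≡ 1 (mod 89)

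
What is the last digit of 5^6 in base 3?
Using Fermat: 5^{2} ≡ 1 mod 3. 6 ≡ 0 mod 2. So 5^{6} ≡ 5^{0} ≡ 1 mod 3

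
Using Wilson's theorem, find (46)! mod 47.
By Wilson's theorem, (46)! ≡ -1 ≡ 46 mod 47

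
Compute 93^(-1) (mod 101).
Since 101 is prime, by Fermat 93^(-1) ≡ 93^{99} ≡ 63 (mod 101). Verify: 93 × 63 = 5859 ≡ 1 (mod 101)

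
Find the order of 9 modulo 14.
Powers of 9 mod 14: 9^1≡9, 9^2≡11, 9^3≡1. Order = 3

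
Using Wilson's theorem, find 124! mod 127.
(126)! = (124)! × (125) × (126) ≡ -1 (mod 127). So (124)! ≡ -1 × [(126)(125)]^(-1) ≡ 63 (mod 127)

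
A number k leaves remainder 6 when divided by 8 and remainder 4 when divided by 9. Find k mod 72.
M = 8 × 9 = 72. M₁ = 9, y₁ ≡ 1 mod 8. M₂ = 8, y₂ ≡ 8 mod 9. k = 6×9×1 + 4×8×8 ≡ 22 mod 72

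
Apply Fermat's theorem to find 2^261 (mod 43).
By Fermat: 2^{42} ≡ 1 (mod 43). 261 ≡ 9 (mod 42). So 2^{261} ≡ 2^{9} ≡ 39 (mod 43)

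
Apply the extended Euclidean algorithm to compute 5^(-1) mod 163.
Extended GCD: 5(-65) + 163(2) = 1. So 5^(-1) ≡ -65 ≡ 98 (mod 163). Verify: 5 × 98 = 490 ≡ 1 (mod 163)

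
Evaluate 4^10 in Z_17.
By repeated squaring mod 17: 4^{1}≡4, 4^{2}≡16, 4^{4}≡1, 4^{8}≡1. Then 4^{10} = 4^{8+2} ≡ 1 × 16 ≡ 16 mod 17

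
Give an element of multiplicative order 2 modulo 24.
19 has order 2 mod 24 since 19^{2} ≡ 1 mod 24 and no smaller power works.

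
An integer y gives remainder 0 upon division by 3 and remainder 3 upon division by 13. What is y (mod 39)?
M = 3 × 13 = 39. M₁ = 13, y₁ ≡ 1 (mod 3). M₂ = 3, y₂ ≡ 9 (mod 13). y = 0×13×1 + 3×3×9 ≡ 3 (mod 39)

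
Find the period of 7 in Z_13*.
Powers of 7 mod 13: 7^1≡7, 7^2≡10, 7^3≡5, 7^4≡9, 7^5≡11, 7^6≡12, 7^7≡6, 7^8≡3, 7^9≡8, 7^10≡4, 7^11≡2, 7^12≡1. ord_13(7) = 12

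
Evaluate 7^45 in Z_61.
By repeated squaring (mod 61): 7^{1}≡7, 7^{2}≡49, 7^{4}≡22, 7^{8}≡57, 7^{16}≡16, 7^{32}≡12. Then 7^{45} = 7^{32+8+4+1} ≡ 12 × 57 × 22 × 7 ≡ 50 (mod 61)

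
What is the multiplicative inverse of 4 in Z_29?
Since 29 is prime, by Fermat 4^(-1) ≡ 4^{27} ≡ 22 mod 29. Verify: 4 × 22 = 88 ≡ 1 mod 29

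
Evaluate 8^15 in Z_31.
By repeated squaring (mod 31): 8^{1}≡8, 8^{2}≡2, 8^{4}≡4, 8^{8}≡16. Then 8^{15} = 8^{8+4+2+1} ≡ 16 × 4 × 2 × 8 ≡ 1 (mod 31)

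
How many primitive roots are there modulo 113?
A prime p has φ(p-1) primitive roots; here φ(112) = 48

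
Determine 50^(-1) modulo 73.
Since 73 is prime, by Fermat 50^(-1) ≡ 50^{71} ≡ 19 mod 73. Verify: 50 × 19 = 950 ≡ 1 mod 73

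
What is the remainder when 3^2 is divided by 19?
3^{2} = 9 ≡ 9 (mod 19)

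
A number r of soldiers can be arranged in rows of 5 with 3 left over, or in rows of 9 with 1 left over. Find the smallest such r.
M = 5 × 9 = 45. M₁ = 9, y₁ ≡ 4 mod 5. M₂ = 5, y₂ ≡ 2 mod 9. r = 3×9×4 + 1×5×2 ≡ 28 mod 45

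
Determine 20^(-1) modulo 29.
Since 29 is prime, by Fermat 20^(-1) ≡ 20^{27} ≡ 16 (mod 29). Verify: 20 × 16 = 320 ≡ 1 (mod 29)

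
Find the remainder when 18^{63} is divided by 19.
By Fermat: 18^{18} ≡ 1 (mod 19). 63 = 3×18 + 9. So 18^{63} ≡ 18^{9} ≡ 18 (mod 19)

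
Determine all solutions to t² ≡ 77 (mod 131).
The square roots of 77 mod 131 are 48 and 83. Verify: 48² = 2304 ≡ 77 (mod 131)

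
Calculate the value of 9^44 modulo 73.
By repeated squaring mod 73: 9^{1}≡9, 9^{2}≡8, 9^{4}≡64, 9^{8}≡8, 9^{16}≡64, 9^{32}≡8. Then 9^{44} = 9^{32+8+4} ≡ 8 × 8 × 64 ≡ 8 mod 73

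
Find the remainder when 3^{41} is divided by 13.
By Fermat: 3^{12} ≡ 1 mod 13. 41 = 3×12 + 5. So 3^{41} ≡ 3^{5} ≡ 9 mod 13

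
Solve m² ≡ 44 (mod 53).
The square roots of 44 mod 53 are 16 and 37. Verify: 16² = 256 ≡ 44 (mod 53)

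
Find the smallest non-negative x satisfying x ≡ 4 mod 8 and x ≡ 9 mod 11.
M = 8 × 11 = 88. M₁ = 11, y₁ ≡ 3 mod 8. M₂ = 8, y₂ ≡ 7 mod 11. x = 4×11×3 + 9×8×7 ≡ 20 mod 88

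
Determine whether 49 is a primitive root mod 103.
49^{51} ≡ 1 (mod 103) and 51 < 102, so ord_103(49) = 51 ≠ 102 and 49 is not a primitive root.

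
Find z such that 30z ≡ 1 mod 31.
Since 31 is prime, by Fermat 30^(-1) ≡ 30^{29} ≡ 30 mod 31. Verify: 30 × 30 = 900 ≡ 1 mod 31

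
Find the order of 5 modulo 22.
Powers of 5 mod 22: 5^1≡5, 5^2≡3, 5^3≡15, 5^4≡9, 5^5≡1. So the order of 5 is 5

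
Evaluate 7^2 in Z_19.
7^{2} = 49 ≡ 11 (mod 19)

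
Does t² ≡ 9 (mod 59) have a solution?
By Euler's criterion: 9^{29} ≡ 1 (mod 59). Since this equals 1, 9 is a QR.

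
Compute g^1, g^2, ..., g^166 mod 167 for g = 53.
53^1, 53^2, ..., 53^{166} mod 167: [53, 137, 80, 65, 105, 54, 23, 50, 145, 3, 159, 77, 73, 28, 148, 162, 69, 150, 101, 9, 143, 64, 52, 84, 110, 152, 40, 116, 136, 27, 95, 25, 156, 85, 163, 122, 120, 14, 74, 81, 118, 75, 134, 88, 155, 32, 26, 42, 55, 76, 20, 58, 68, 97, 131, 96, 78, 126, 165, 61, 60, 7, 37, 124, 59, 121, 67, 44, 161, 16, 13, 21, 111, 38, 10, 29, 34, 132, 149, 48, 39, 63, 166, 114, 30, 87, 102, 62, 113, 144, 117, 22, 164, 8, 90, 94, 139, 19, 5, 98, 17, 66, 158, 24, 103, 115, 83, 57, 15, 127, 51, 31, 140, 72, 142, 11, 82, 4, 45, 47, 153, 93, 86, 49, 92, 33, 79, 12, 135, 141, 125, 112, 91, 147, 109, 99, 70, 36, 71, 89, 41, 2, 106, 107, 160, 130, 43, 108, 46, 100, 123, 6, 151, 154, 146, 56, 129, 157, 138, 133, 35, 18, 119, 128, 104, 1]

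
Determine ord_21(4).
Powers of 4 mod 21: 4^1≡4, 4^2≡16, 4^3≡1. So the order of 4 is 3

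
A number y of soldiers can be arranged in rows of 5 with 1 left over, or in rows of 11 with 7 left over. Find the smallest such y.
M = 5 × 11 = 55. M₁ = 11, y₁ ≡ 1 mod 5. M₂ = 5, y₂ ≡ 9 mod 11. y = 1×11×1 + 7×5×9 ≡ 51 mod 55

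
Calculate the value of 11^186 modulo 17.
Using Fermat: 11^{16} ≡ 1 (mod 17). 186 ≡ 10 (mod 16). So 11^{186} ≡ 11^{10} ≡ 15 (mod 17)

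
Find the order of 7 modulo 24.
Powers of 7 mod 24: 7^1≡7, 7^2≡1. ord_24(7) = 2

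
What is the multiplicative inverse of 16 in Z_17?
Since 17 is prime, by Fermat 16^(-1) ≡ 16^{15} ≡ 16 (mod 17). Verify: 16 × 16 = 256 ≡ 1 (mod 17)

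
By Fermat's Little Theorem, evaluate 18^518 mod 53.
By Fermat: 18^{52} ≡ 1 mod 53. 518 ≡ 50 mod 52. So 18^{518} ≡ 18^{50} ≡ 9 mod 53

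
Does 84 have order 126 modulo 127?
84^{63} ≡ 1 (mod 127) and 63 < 126, so ord_127(84) = 63 ≠ 126 and 84 is not a primitive root.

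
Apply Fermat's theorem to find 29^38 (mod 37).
By Fermat: 29^{36} ≡ 1 (mod 37). So 29^{38} = 29^{36} · 29^{2} ≡ 29^{2} ≡ 27 (mod 37)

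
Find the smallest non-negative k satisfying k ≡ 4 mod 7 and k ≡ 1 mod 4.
M = 7 × 4 = 28. M₁ = 4, y₁ ≡ 2 mod 7. M₂ = 7, y₂ ≡ 3 mod 4. k = 4×4×2 + 1×7×3 ≡ 25 mod 28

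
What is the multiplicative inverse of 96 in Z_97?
Since 97 is prime, by Fermat 96^(-1) ≡ 96^{95} ≡ 96 mod 97. Verify: 96 × 96 = 9216 ≡ 1 mod 97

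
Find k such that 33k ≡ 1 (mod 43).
Since 43 is prime, by Fermat 33^(-1) ≡ 33^{41} ≡ 30 (mod 43). Verify: 33 × 30 = 990 ≡ 1 (mod 43)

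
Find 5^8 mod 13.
By repeated squaring mod 13: 5^{1}≡5, 5^{2}≡12, 5^{4}≡1, 5^{8}≡1. So 5^{8} ≡ 1 mod 13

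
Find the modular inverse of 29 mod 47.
Since 47 is prime, by Fermat 29^(-1) ≡ 29^{45} ≡ 13 (mod 47). Verify: 29 × 13 = 377 ≡ 1 (mod 47)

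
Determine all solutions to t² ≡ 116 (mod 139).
The square roots of 116 mod 139 are 106 and 33. Verify: 106² = 11236 ≡ 116 (mod 139)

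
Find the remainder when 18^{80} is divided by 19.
By Fermat: 18^{18} ≡ 1 (mod 19). 80 = 4×18 + 8. So 18^{80} ≡ 18^{8} ≡ 1 (mod 19)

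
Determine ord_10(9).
Powers of 9 mod 10: 9^1≡9, 9^2≡1. So the order of 9 is 2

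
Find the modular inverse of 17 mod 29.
Since 29 is prime, by Fermat 17^(-1) ≡ 17^{27} ≡ 12 (mod 29). Verify: 17 × 12 = 204 ≡ 1 (mod 29)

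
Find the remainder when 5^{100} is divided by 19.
By Fermat: 5^{18} ≡ 1 (mod 19). 100 = 5×18 + 10. So 5^{100} ≡ 5^{10} ≡ 5 (mod 19)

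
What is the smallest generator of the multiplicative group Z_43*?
g = 3. For each prime q|42: 3^{21}≡42, 3^{14}≡36, 3^{6}≡41, none ≡ 1, so ord_43(3) = 42 and 3 is a primitive root.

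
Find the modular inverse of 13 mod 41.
Since 41 is prime, by Fermat 13^(-1) ≡ 13^{39} ≡ 19 mod 41. Verify: 13 × 19 = 247 ≡ 1 mod 41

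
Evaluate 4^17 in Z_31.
By repeated squaring mod 31: 4^{1}≡4, 4^{2}≡16, 4^{4}≡8, 4^{8}≡2, 4^{16}≡4. Then 4^{17} = 4^{16+1} ≡ 4 × 4 ≡ 16 mod 31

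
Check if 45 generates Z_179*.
45^{89} ≡ 1 mod 179 and 89 < 178, so ord_179(45) = 89 ≠ 178 and 45 is not a primitive root.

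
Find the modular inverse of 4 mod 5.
Since 5 is prime, by Fermat 4^(-1) ≡ 4^{3} ≡ 4 mod 5. Verify: 4 × 4 = 16 ≡ 1 mod 5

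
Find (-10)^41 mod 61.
By repeated squaring mod 61: (-10)^{1}≡51, (-10)^{2}≡39, (-10)^{4}≡57, (-10)^{8}≡16, (-10)^{16}≡12, (-10)^{32}≡22. Then (-10)^{41} = (-10)^{32+8+1} ≡ 22 × 16 × 51 ≡ 18 mod 61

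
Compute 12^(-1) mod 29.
Since 29 is prime, by Fermat 12^(-1) ≡ 12^{27} ≡ 17 mod 29. Verify: 12 × 17 = 204 ≡ 1 mod 29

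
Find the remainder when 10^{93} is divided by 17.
By Fermat: 10^{16} ≡ 1 mod 17. 93 = 5×16 + 13. So 10^{93} ≡ 10^{13} ≡ 11 mod 17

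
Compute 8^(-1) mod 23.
Since 23 is prime, by Fermat 8^(-1) ≡ 8^{21} ≡ 3 mod 23. Verify: 8 × 3 = 24 ≡ 1 mod 23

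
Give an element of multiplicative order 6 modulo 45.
34 has order 6 mod 45 since 34^{6} ≡ 1 mod 45 and no smaller power works.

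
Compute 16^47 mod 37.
Using Fermat: 16^{36} ≡ 1 (mod 37). 47 ≡ 11 (mod 36). So 16^{47} ≡ 16^{11} ≡ 34 (mod 37)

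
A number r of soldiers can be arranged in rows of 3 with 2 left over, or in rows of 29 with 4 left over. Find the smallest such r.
M = 3 × 29 = 87. M₁ = 29, y₁ ≡ 2 (mod 3). M₂ = 3, y₂ ≡ 10 (mod 29). r = 2×29×2 + 4×3×10 ≡ 62 (mod 87)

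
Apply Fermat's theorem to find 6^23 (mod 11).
By Fermat: 6^{10} ≡ 1 (mod 11). 23 = 2×10 + 3. So 6^{23} ≡ 6^{3} ≡ 7 (mod 11)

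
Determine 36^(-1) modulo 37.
Since 37 is prime, by Fermat 36^(-1) ≡ 36^{35} ≡ 36 mod 37. Verify: 36 × 36 = 1296 ≡ 1 mod 37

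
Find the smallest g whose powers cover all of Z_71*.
g = 7. Powers: [7, 49, 59, 58, 51, 2, 14, 27, 47, 45, ...] generates all 70 non-zero residues.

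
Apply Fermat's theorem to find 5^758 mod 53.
By Fermat: 5^{52} ≡ 1 mod 53. 758 ≡ 30 mod 52. So 5^{758} ≡ 5^{30} ≡ 11 mod 53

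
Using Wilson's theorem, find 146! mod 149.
(148)! = (146)! × (147) × (148) ≡ -1 mod 149. So (146)! ≡ -1 × [(148)(147)]^(-1) ≡ 74 mod 149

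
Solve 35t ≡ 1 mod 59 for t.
Since 59 is prime, by Fermat 35^(-1) ≡ 35^{57} ≡ 27 mod 59. Verify: 35 × 27 = 945 ≡ 1 mod 59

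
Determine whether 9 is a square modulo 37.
By Euler's criterion: 9^{18} ≡ 1 (mod 37). Since this equals 1, 9 is a QR.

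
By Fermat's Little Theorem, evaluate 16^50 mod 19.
By Fermat: 16^{18} ≡ 1 mod 19. 50 = 2×18 + 14. So 16^{50} ≡ 16^{14} ≡ 4 mod 19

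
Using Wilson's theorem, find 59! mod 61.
(60)! = (59)! × (60) ≡ -1 mod 61. So (59)! ≡ -1 × (60)^(-1) ≡ (-1)×(-1) = 1 mod 61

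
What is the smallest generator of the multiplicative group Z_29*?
g = 2. Powers: [2, 4, 8, 16, 3, 6, 12, 24, ...] generates all 28 non-zero residues.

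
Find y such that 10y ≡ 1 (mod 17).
Since 17 is prime, by Fermat 10^(-1) ≡ 10^{15} ≡ 12 (mod 17). Verify: 10 × 12 = 120 ≡ 1 (mod 17)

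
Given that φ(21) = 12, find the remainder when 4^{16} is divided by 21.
By Euler: 4^{12} ≡ 1 (mod 21) since gcd(4, 21) = 1. 16 = 1×12 + 4. So 4^{16} ≡ 4^{4} ≡ 4 (mod 21)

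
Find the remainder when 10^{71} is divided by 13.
By Fermat: 10^{12} ≡ 1 mod 13. 71 = 5×12 + 11. So 10^{71} ≡ 10^{11} ≡ 4 mod 13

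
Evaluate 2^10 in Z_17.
By repeated squaring mod 17: 2^{1}≡2, 2^{2}≡4, 2^{4}≡16, 2^{8}≡1. Then 2^{10} = 2^{8+2} ≡ 1 × 4 ≡ 4 mod 17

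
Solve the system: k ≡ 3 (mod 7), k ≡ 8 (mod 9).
M = 7 × 9 = 63. M₁ = 9, y₁ ≡ 4 (mod 7). M₂ = 7, y₂ ≡ 4 (mod 9). k = 3×9×4 + 8×7×4 ≡ 17 (mod 63)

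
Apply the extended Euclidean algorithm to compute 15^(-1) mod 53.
Extended GCD: 15(-7) + 53(2) = 1. So 15^(-1) ≡ -7 ≡ 46 mod 53. Verify: 15 × 46 = 690 ≡ 1 mod 53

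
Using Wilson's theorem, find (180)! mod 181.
By Wilson's theorem, (180)! ≡ -1 ≡ 180 mod 181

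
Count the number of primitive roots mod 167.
Number of primitive roots mod 167 = φ(p-1) = φ(166) = 82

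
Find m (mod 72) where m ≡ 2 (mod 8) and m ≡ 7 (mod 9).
M = 8 × 9 = 72. M₁ = 9, y₁ ≡ 1 (mod 8). M₂ = 8, y₂ ≡ 8 (mod 9). m = 2×9×1 + 7×8×8 ≡ 34 (mod 72)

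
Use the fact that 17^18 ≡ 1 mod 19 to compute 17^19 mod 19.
By Fermat: 17^{18} ≡ 1 mod 19. So 17^{19} = 17^{18} · 17^{1} ≡ 17^{1} ≡ 17 mod 19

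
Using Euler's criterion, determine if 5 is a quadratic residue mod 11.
By Euler's criterion: 5^{5} ≡ 1 (mod 11). Since this equals 1, 5 is a QR.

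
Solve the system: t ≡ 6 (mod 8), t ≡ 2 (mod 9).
M = 8 × 9 = 72. M₁ = 9, y₁ ≡ 1 (mod 8). M₂ = 8, y₂ ≡ 8 (mod 9). t = 6×9×1 + 2×8×8 ≡ 38 (mod 72)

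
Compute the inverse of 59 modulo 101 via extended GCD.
Extended GCD: 59(12) + 101(-7) = 1. So 59^(-1) ≡ 12 (mod 101). Verify: 59 × 12 = 708 ≡ 1 (mod 101)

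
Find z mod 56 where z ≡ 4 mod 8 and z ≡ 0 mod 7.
M = 8 × 7 = 56. M₁ = 7, y₁ ≡ 7 mod 8. M₂ = 8, y₂ ≡ 1 mod 7. z = 4×7×7 + 0×8×1 ≡ 28 mod 56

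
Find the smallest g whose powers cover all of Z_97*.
g = 5. For each prime q|96: 5^{48}≡96, 5^{32}≡35, none ≡ 1, so ord_97(5) = 96 and 5 is a primitive root.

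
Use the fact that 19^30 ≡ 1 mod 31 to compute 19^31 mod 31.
By Fermat: 19^{30} ≡ 1 mod 31. So 19^{31} = 19^{30} · 19^{1} ≡ 19^{1} ≡ 19 mod 31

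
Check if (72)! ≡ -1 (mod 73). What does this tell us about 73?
(72)! mod 73 = 72. Since this equals -1 (mod 73), Wilson confirms 73 is prime.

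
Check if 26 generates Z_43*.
ord_43(26) divides 42. For each prime q|42: 26^{21}≡42, 26^{14}≡6, 26^{6}≡35, none ≡ 1. So 26 has order 42 and is a primitive root mod 43.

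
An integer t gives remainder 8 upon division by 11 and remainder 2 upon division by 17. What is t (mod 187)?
M = 11 × 17 = 187. M₁ = 17, y₁ ≡ 2 (mod 11). M₂ = 11, y₂ ≡ 14 (mod 17). t = 8×17×2 + 2×11×14 ≡ 19 (mod 187)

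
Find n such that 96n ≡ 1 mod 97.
Since 97 is prime, by Fermat 96^(-1) ≡ 96^{95} ≡ 96 mod 97. Verify: 96 × 96 = 9216 ≡ 1 mod 97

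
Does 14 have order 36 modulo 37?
14^{12} ≡ 1 mod 37 and 12 < 36, so ord_37(14) = 12 ≠ 36 and 14 is not a primitive root.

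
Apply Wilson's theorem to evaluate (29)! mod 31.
(30)! = (29)! × (30) ≡ -1 mod 31. So (29)! ≡ -1 × (30)^(-1) ≡ (-1)×(-1) = 1 mod 31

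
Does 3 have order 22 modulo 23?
3^{11} ≡ 1 mod 23 and 11 < 22, so ord_23(3) = 11 ≠ 22 and 3 is not a primitive root.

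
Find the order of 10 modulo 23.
Powers of 10 mod 23: 10^1≡10, 10^2≡8, 10^3≡11, 10^4≡18, 10^5≡19, 10^6≡6, 10^7≡14, 10^8≡2, 10^9≡20, 10^10≡16, 10^11≡22, 10^12≡13, 10^13≡15, 10^14≡12, 10^15≡5, 10^16≡4, 10^17≡17, 10^18≡9, 10^19≡21, 10^20≡3, 10^21≡7, 10^22≡1. So the order of 10 is 22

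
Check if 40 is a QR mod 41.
By Euler's criterion: 40^{20} ≡ 1 (mod 41). Since this equals 1, 40 is a QR.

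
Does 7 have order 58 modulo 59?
7^{29} ≡ 1 mod 59 and 29 < 58, so ord_59(7) = 29 ≠ 58 and 7 is not a primitive root.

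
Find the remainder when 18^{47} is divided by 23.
By Fermat: 18^{22} ≡ 1 mod 23. 47 = 2×22 + 3. So 18^{47} ≡ 18^{3} ≡ 13 mod 23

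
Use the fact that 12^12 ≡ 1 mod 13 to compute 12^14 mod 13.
By Fermat: 12^{12} ≡ 1 mod 13. So 12^{14} = 12^{12} · 12^{2} ≡ 12^{2} ≡ 1 mod 13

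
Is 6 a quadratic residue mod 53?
By Euler's criterion: 6^{26} ≡ 1 mod 53. Since this equals 1, 6 is a QR.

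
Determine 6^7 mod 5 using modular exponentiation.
Using Fermat: 6^{4} ≡ 1 (mod 5). 7 ≡ 3 (mod 4). So 6^{7} ≡ 6^{3} ≡ 1 (mod 5)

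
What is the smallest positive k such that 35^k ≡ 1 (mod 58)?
Powers of 35 mod 58: 35^1≡35, 35^2≡7, 35^3≡13, 35^4≡49, 35^5≡33, 35^6≡53, 35^7≡57, 35^8≡23, 35^9≡51, 35^10≡45, 35^11≡9, 35^12≡25, 35^13≡5, 35^14≡1. ord_58(35) = 14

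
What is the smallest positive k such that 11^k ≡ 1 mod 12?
Powers of 11 mod 12: 11^1≡11, 11^2≡1. ord_12(11) = 2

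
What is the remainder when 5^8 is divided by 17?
By repeated squaring (mod 17): 5^{1}≡5, 5^{2}≡8, 5^{4}≡13, 5^{8}≡16. So 5^{8} ≡ 16 (mod 17)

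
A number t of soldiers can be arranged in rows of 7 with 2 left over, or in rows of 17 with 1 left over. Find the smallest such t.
M = 7 × 17 = 119. M₁ = 17, y₁ ≡ 5 (mod 7). M₂ = 7, y₂ ≡ 5 (mod 17). t = 2×17×5 + 1×7×5 ≡ 86 (mod 119)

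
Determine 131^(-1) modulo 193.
Since 193 is prime, by Fermat 131^(-1) ≡ 131^{191} ≡ 28 (mod 193). Verify: 131 × 28 = 3668 ≡ 1 (mod 193)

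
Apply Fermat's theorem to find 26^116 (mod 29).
By Fermat: 26^{28} ≡ 1 (mod 29). 116 = 4×28 + 4. So 26^{116} ≡ 26^{4} ≡ 23 (mod 29)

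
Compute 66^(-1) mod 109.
Since 109 is prime, by Fermat 66^(-1) ≡ 66^{107} ≡ 38 mod 109. Verify: 66 × 38 = 2508 ≡ 1 mod 109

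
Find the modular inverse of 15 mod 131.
Since 131 is prime, by Fermat 15^(-1) ≡ 15^{129} ≡ 35 (mod 131). Verify: 15 × 35 = 525 ≡ 1 (mod 131)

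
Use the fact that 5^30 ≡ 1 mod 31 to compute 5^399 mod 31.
By Fermat: 5^{30} ≡ 1 mod 31. 399 ≡ 9 mod 30. So 5^{399} ≡ 5^{9} ≡ 1 mod 31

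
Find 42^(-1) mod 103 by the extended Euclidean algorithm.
Extended GCD: 42(27) + 103(-11) = 1. So 42^(-1) ≡ 27 mod 103. Verify: 42 × 27 = 1134 ≡ 1 mod 103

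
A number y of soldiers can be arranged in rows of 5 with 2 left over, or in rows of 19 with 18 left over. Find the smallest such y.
M = 5 × 19 = 95. M₁ = 19, y₁ ≡ 4 mod 5. M₂ = 5, y₂ ≡ 4 mod 19. y = 2×19×4 + 18×5×4 ≡ 37 mod 95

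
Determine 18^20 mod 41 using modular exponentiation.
By repeated squaring mod 41: 18^{1}≡18, 18^{2}≡37, 18^{4}≡16, 18^{8}≡10, 18^{16}≡18. Then 18^{20} = 18^{16+4} ≡ 18 × 16 ≡ 1 mod 41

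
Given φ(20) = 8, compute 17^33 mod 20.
By Euler: 17^{8} ≡ 1 (mod 20) since gcd(17, 20) = 1. 33 = 4×8 + 1. So 17^{33} ≡ 17^{1} ≡ 17 (mod 20)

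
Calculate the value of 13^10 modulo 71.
By repeated squaring mod 71: 13^{1}≡13, 13^{2}≡27, 13^{4}≡19, 13^{8}≡6. Then 13^{10} = 13^{8+2} ≡ 6 × 27 ≡ 20 mod 71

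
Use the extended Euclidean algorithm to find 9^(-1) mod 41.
Extended GCD: 9(-9) + 41(2) = 1. So 9^(-1) ≡ -9 ≡ 32 mod 41. Verify: 9 × 32 = 288 ≡ 1 mod 41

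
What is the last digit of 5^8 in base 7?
Using Fermat: 5^{6} ≡ 1 (mod 7). 8 ≡ 2 (mod 6). So 5^{8} ≡ 5^{2} ≡ 4 (mod 7)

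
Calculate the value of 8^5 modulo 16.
By repeated squaring (mod 16): 8^{1}≡8, 8^{2}≡0, 8^{4}≡0. Then 8^{5} = 8^{4+1} ≡ 0 × 8 ≡ 0 (mod 16)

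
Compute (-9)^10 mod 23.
By repeated squaring mod 23: (-9)^{1}≡14, (-9)^{2}≡12, (-9)^{4}≡6, (-9)^{8}≡13. Then (-9)^{10} = (-9)^{8+2} ≡ 13 × 12 ≡ 18 mod 23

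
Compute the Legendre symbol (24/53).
(24/53) = 24^{26} mod 53 = 1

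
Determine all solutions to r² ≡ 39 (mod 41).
The square roots of 39 mod 41 are 11 and 30. Verify: 11² = 121 ≡ 39 (mod 41)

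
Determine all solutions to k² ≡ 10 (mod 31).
The square roots of 10 mod 31 are 14 and 17. Verify: 14² = 196 ≡ 10 (mod 31)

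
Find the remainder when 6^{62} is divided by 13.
By Fermat: 6^{12} ≡ 1 mod 13. 62 = 5×12 + 2. So 6^{62} ≡ 6^{2} ≡ 10 mod 13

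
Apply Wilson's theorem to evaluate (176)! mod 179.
(178)! = (176)! × (177) × (178) ≡ -1 (mod 179). So (176)! ≡ -1 × [(178)(177)]^(-1) ≡ 89 (mod 179)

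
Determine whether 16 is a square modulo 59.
By Euler's criterion: 16^{29} ≡ 1 (mod 59). Since this equals 1, 16 is a QR.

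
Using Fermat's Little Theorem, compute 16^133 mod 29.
By Fermat: 16^{28} ≡ 1 (mod 29). 133 = 4×28 + 21. So 16^{133} ≡ 16^{21} ≡ 1 (mod 29)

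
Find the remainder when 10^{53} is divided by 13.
By Fermat: 10^{12} ≡ 1 (mod 13). 53 = 4×12 + 5. So 10^{53} ≡ 10^{5} ≡ 4 (mod 13)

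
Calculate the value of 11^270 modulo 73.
Using Fermat: 11^{72} ≡ 1 (mod 73). 270 ≡ 54 (mod 72). So 11^{270} ≡ 11^{54} ≡ 27 (mod 73)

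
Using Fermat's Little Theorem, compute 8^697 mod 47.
By Fermat: 8^{46} ≡ 1 mod 47. 697 ≡ 7 mod 46. So 8^{697} ≡ 8^{7} ≡ 12 mod 47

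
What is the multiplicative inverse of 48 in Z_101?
Since 101 is prime, by Fermat 48^(-1) ≡ 48^{99} ≡ 40 (mod 101). Verify: 48 × 40 = 1920 ≡ 1 (mod 101)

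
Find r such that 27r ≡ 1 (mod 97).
Since 97 is prime, by Fermat 27^(-1) ≡ 27^{95} ≡ 18 (mod 97). Verify: 27 × 18 = 486 ≡ 1 (mod 97)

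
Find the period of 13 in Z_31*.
Powers of 13 mod 31: 13^1≡13, 13^2≡14, 13^3≡27, 13^4≡10, 13^5≡6, 13^6≡16, 13^7≡22, 13^8≡7, 13^9≡29, 13^10≡5, 13^11≡3, 13^12≡8, 13^13≡11, 13^14≡19, 13^15≡30, 13^16≡18, 13^17≡17, 13^18≡4, 13^19≡21, 13^20≡25, 13^21≡15, 13^22≡9, 13^23≡24, 13^24≡2, 13^25≡26, 13^26≡28, 13^27≡23, 13^28≡20, 13^29≡12, 13^30≡1. Order = 30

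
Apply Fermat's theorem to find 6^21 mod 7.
By Fermat: 6^{6} ≡ 1 mod 7. 21 = 3×6 + 3. So 6^{21} ≡ 6^{3} ≡ 6 mod 7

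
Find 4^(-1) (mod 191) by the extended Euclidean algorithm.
Extended GCD: 4(48) + 191(-1) = 1. So 4^(-1) ≡ 48 (mod 191). Verify: 4 × 48 = 192 ≡ 1 (mod 191)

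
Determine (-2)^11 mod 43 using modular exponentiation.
By repeated squaring mod 43: (-2)^{1}≡41, (-2)^{2}≡4, (-2)^{4}≡16, (-2)^{8}≡41. Then (-2)^{11} = (-2)^{8+2+1} ≡ 41 × 4 × 41 ≡ 16 mod 43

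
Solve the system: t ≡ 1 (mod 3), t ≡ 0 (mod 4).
M = 3 × 4 = 12. M₁ = 4, y₁ ≡ 1 (mod 3). M₂ = 3, y₂ ≡ 3 (mod 4). t = 1×4×1 + 0×3×3 ≡ 4 (mod 12)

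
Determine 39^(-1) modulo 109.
Since 109 is prime, by Fermat 39^(-1) ≡ 39^{107} ≡ 14 mod 109. Verify: 39 × 14 = 546 ≡ 1 mod 109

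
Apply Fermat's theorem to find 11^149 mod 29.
By Fermat: 11^{28} ≡ 1 mod 29. 149 ≡ 9 mod 28. So 11^{149} ≡ 11^{9} ≡ 2 mod 29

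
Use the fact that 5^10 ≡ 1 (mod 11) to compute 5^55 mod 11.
By Fermat: 5^{10} ≡ 1 (mod 11). 55 = 5×10 + 5. So 5^{55} ≡ 5^{5} ≡ 1 (mod 11)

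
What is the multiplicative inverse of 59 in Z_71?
Since 71 is prime, by Fermat 59^(-1) ≡ 59^{69} ≡ 65 (mod 71). Verify: 59 × 65 = 3835 ≡ 1 (mod 71)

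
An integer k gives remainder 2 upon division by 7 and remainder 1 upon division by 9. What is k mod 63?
M = 7 × 9 = 63. M₁ = 9, y₁ ≡ 4 mod 7. M₂ = 7, y₂ ≡ 4 mod 9. k = 2×9×4 + 1×7×4 ≡ 37 mod 63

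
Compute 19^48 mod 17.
Using Fermat: 19^{16} ≡ 1 mod 17. 48 ≡ 0 mod 16. So 19^{48} ≡ 19^{0} ≡ 1 mod 17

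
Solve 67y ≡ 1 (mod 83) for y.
Since 83 is prime, by Fermat 67^(-1) ≡ 67^{81} ≡ 57 (mod 83). Verify: 67 × 57 = 3819 ≡ 1 (mod 83)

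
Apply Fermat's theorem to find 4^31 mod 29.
By Fermat: 4^{28} ≡ 1 mod 29. So 4^{31} = 4^{28} · 4^{3} ≡ 4^{3} ≡ 6 mod 29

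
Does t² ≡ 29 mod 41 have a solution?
By Euler's criterion: 29^{20} ≡ 40 mod 41. Since this equals -1 (≡ 40), 29 is not a QR.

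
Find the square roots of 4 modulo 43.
The square roots of 4 mod 43 are 41 and 2. Verify: 41² = 1681 ≡ 4 mod 43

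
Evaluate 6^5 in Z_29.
By repeated squaring mod 29: 6^{1}≡6, 6^{2}≡7, 6^{4}≡20. Then 6^{5} = 6^{4+1} ≡ 20 × 6 ≡ 4 mod 29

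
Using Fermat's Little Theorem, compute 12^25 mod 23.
By Fermat: 12^{22} ≡ 1 (mod 23). So 12^{25} = 12^{22} · 12^{3} ≡ 12^{3} ≡ 3 (mod 23)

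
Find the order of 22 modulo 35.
Powers of 22 mod 35: 22^1≡22, 22^2≡29, 22^3≡8, 22^4≡1. ord_35(22) = 4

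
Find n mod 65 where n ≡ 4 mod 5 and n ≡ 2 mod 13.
M = 5 × 13 = 65. M₁ = 13, y₁ ≡ 2 mod 5. M₂ = 5, y₂ ≡ 8 mod 13. n = 4×13×2 + 2×5×8 ≡ 54 mod 65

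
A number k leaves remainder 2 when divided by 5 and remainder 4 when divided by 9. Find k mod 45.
M = 5 × 9 = 45. M₁ = 9, y₁ ≡ 4 mod 5. M₂ = 5, y₂ ≡ 2 mod 9. k = 2×9×4 + 4×5×2 ≡ 22 mod 45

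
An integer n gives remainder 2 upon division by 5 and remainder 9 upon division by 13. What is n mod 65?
M = 5 × 13 = 65. M₁ = 13, y₁ ≡ 2 mod 5. M₂ = 5, y₂ ≡ 8 mod 13. n = 2×13×2 + 9×5×8 ≡ 22 mod 65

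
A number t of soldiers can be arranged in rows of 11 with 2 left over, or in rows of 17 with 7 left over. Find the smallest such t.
M = 11 × 17 = 187. M₁ = 17, y₁ ≡ 2 mod 11. M₂ = 11, y₂ ≡ 14 mod 17. t = 2×17×2 + 7×11×14 ≡ 24 mod 187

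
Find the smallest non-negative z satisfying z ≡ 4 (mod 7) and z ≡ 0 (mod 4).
M = 7 × 4 = 28. M₁ = 4, y₁ ≡ 2 (mod 7). M₂ = 7, y₂ ≡ 3 (mod 4). z = 4×4×2 + 0×7×3 ≡ 4 (mod 28)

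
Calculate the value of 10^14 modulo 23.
By repeated squaring mod 23: 10^{1}≡10, 10^{2}≡8, 10^{4}≡18, 10^{8}≡2. Then 10^{14} = 10^{8+4+2} ≡ 2 × 18 × 8 ≡ 12 mod 23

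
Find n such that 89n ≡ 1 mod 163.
Since 163 is prime, by Fermat 89^(-1) ≡ 89^{161} ≡ 11 mod 163. Verify: 89 × 11 = 979 ≡ 1 mod 163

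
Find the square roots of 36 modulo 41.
The square roots of 36 mod 41 are 6 and 35. Verify: 6² = 36 ≡ 36 (mod 41)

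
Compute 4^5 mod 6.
By repeated squaring mod 6: 4^{1}≡4, 4^{2}≡4, 4^{4}≡4. Then 4^{5} = 4^{4+1} ≡ 4 × 4 ≡ 4 mod 6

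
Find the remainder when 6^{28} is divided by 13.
By Fermat: 6^{12} ≡ 1 mod 13. 28 = 2×12 + 4. So 6^{28} ≡ 6^{4} ≡ 9 mod 13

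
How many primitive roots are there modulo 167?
There are φ(167-1) = φ(166) = 82 primitive roots modulo 167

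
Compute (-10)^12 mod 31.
By repeated squaring (mod 31): (-10)^{1}≡21, (-10)^{2}≡7, (-10)^{4}≡18, (-10)^{8}≡14. Then (-10)^{12} = (-10)^{8+4} ≡ 14 × 18 ≡ 4 (mod 31)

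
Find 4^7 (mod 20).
By repeated squaring (mod 20): 4^{1}≡4, 4^{2}≡16, 4^{4}≡16. Then 4^{7} = 4^{4+2+1} ≡ 16 × 16 × 4 ≡ 4 (mod 20)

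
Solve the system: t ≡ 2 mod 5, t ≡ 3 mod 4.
M = 5 × 4 = 20. M₁ = 4, y₁ ≡ 4 mod 5. M₂ = 5, y₂ ≡ 1 mod 4. t = 2×4×4 + 3×5×1 ≡ 7 mod 20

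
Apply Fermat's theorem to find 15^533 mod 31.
By Fermat: 15^{30} ≡ 1 mod 31. 533 ≡ 23 mod 30. So 15^{533} ≡ 15^{23} ≡ 27 mod 31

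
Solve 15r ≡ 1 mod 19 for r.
Since 19 is prime, by Fermat 15^(-1) ≡ 15^{17} ≡ 14 mod 19. Verify: 15 × 14 = 210 ≡ 1 mod 19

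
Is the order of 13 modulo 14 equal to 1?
Powers of 13 mod 14: 13^1≡13, 13^2≡1. 13^1≡13≢1, so ord ≠ 1. No, the actual order is 2.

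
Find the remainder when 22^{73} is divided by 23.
By Fermat: 22^{22} ≡ 1 mod 23. 73 = 3×22 + 7. So 22^{73} ≡ 22^{7} ≡ 22 mod 23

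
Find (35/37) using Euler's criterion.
(35/37) = 35^{18} mod 37 = -1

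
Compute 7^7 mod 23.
By repeated squaring (mod 23): 7^{1}≡7, 7^{2}≡3, 7^{4}≡9. Then 7^{7} = 7^{4+2+1} ≡ 9 × 3 × 7 ≡ 5 (mod 23)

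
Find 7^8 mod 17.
By repeated squaring mod 17: 7^{1}≡7, 7^{2}≡15, 7^{4}≡4, 7^{8}≡16. So 7^{8} ≡ 16 mod 17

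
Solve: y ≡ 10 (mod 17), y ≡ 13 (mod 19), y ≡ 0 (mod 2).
M = 17 × 19 × 2 = 646. M₁ = 38, y₁ ≡ 13 (mod 17). M₂ = 34, y₂ ≡ 14 (mod 19). M₃ = 323, y₃ ≡ 1 (mod 2). y = 10×38×13 + 13×34×14 + 0×323×1 ≡ 146 (mod 646)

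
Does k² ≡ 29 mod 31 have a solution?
By Euler's criterion: 29^{15} ≡ 30 mod 31. Since this equals -1 (≡ 30), 29 is not a QR.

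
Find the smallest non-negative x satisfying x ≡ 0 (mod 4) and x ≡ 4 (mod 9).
M = 4 × 9 = 36. M₁ = 9, y₁ ≡ 1 (mod 4). M₂ = 4, y₂ ≡ 7 (mod 9). x = 0×9×1 + 4×4×7 ≡ 4 (mod 36)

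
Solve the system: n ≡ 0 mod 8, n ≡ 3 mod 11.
M = 8 × 11 = 88. M₁ = 11, y₁ ≡ 3 mod 8. M₂ = 8, y₂ ≡ 7 mod 11. n = 0×11×3 + 3×8×7 ≡ 80 mod 88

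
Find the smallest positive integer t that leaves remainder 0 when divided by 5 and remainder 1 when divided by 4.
M = 5 × 4 = 20. M₁ = 4, y₁ ≡ 4 (mod 5). M₂ = 5, y₂ ≡ 1 (mod 4). t = 0×4×4 + 1×5×1 ≡ 5 (mod 20)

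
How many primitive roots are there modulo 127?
A prime p has φ(p-1) primitive roots; here φ(126) = 36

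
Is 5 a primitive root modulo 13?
5^{4} ≡ 1 (mod 13) and 4 < 12, so ord_13(5) = 4 ≠ 12 and 5 is not a primitive root.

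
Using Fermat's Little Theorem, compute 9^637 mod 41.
By Fermat: 9^{40} ≡ 1 mod 41. 637 ≡ 37 mod 40. So 9^{637} ≡ 9^{37} ≡ 9 mod 41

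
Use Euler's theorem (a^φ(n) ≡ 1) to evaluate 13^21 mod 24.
By Euler: 13^{8} ≡ 1 (mod 24) since gcd(13, 24) = 1. 21 = 2×8 + 5. So 13^{21} ≡ 13^{5} ≡ 13 (mod 24)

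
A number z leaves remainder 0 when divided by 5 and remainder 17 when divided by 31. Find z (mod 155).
M = 5 × 31 = 155. M₁ = 31, y₁ ≡ 1 (mod 5). M₂ = 5, y₂ ≡ 25 (mod 31). z = 0×31×1 + 17×5×25 ≡ 110 (mod 155)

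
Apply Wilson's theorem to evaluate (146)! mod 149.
(148)! = (146)! × (147) × (148) ≡ -1 mod 149. So (146)! ≡ -1 × [(148)(147)]^(-1) ≡ 74 mod 149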